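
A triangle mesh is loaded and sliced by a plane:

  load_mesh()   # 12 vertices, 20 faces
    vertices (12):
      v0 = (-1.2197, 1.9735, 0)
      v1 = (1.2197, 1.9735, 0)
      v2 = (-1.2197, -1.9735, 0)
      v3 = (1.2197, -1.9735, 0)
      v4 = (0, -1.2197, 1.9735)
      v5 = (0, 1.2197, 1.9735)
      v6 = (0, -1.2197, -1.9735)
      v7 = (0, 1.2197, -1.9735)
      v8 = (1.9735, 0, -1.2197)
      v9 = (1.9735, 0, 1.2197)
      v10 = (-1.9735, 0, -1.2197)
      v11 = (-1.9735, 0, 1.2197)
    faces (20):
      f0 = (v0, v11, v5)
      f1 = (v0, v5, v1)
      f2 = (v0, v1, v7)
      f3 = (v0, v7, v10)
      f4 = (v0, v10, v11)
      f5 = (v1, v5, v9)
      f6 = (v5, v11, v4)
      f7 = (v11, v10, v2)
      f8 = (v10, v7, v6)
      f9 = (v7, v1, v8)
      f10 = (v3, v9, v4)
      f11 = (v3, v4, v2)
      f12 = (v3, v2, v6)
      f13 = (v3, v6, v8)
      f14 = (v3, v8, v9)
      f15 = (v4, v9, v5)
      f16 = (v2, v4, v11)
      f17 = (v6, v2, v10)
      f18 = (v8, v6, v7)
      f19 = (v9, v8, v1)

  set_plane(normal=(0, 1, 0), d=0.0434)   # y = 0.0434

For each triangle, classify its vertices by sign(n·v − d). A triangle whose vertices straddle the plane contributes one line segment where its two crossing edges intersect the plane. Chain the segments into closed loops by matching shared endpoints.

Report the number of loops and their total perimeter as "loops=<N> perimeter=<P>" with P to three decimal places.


Straddling triangles (10 of 20):
  (v0,v11,v5) [+-+] → (-1.95692, 0.0434, 1.19288)–(-1.90328, 0.0434, 1.24652)  len=0.0759
  (v0,v7,v10) [++-] → (-1.90328, 0.0434, -1.24652)–(-1.95692, 0.0434, -1.19288)  len=0.0759
  (v0,v10,v11) [+--] → (-1.95692, 0.0434, -1.19288)–(-1.95692, 0.0434, 1.19288)  len=2.3858
  (v1,v5,v9) [++-] → (1.90328, 0.0434, 1.24652)–(1.95692, 0.0434, 1.19288)  len=0.0759
  (v5,v11,v4) [+--] → (-1.90328, 0.0434, 1.24652)–(0, 0.0434, 1.9735)  len=2.0374
  (v10,v7,v6) [-+-] → (-1.90328, 0.0434, -1.24652)–(0, 0.0434, -1.9735)  len=2.0374
  (v7,v1,v8) [++-] → (1.95692, 0.0434, -1.19288)–(1.90328, 0.0434, -1.24652)  len=0.0759
  (v4,v9,v5) [--+] → (1.90328, 0.0434, 1.24652)–(0, 0.0434, 1.9735)  len=2.0374
  (v8,v6,v7) [--+] → (0, 0.0434, -1.9735)–(1.90328, 0.0434, -1.24652)  len=2.0374
  (v9,v8,v1) [--+] → (1.95692, 0.0434, -1.19288)–(1.95692, 0.0434, 1.19288)  len=2.3858

Chained into 1 loop(s):
  loop 1: 10 segments, perimeter = 13.2245
Total perimeter = 13.225

loops=1 perimeter=13.225


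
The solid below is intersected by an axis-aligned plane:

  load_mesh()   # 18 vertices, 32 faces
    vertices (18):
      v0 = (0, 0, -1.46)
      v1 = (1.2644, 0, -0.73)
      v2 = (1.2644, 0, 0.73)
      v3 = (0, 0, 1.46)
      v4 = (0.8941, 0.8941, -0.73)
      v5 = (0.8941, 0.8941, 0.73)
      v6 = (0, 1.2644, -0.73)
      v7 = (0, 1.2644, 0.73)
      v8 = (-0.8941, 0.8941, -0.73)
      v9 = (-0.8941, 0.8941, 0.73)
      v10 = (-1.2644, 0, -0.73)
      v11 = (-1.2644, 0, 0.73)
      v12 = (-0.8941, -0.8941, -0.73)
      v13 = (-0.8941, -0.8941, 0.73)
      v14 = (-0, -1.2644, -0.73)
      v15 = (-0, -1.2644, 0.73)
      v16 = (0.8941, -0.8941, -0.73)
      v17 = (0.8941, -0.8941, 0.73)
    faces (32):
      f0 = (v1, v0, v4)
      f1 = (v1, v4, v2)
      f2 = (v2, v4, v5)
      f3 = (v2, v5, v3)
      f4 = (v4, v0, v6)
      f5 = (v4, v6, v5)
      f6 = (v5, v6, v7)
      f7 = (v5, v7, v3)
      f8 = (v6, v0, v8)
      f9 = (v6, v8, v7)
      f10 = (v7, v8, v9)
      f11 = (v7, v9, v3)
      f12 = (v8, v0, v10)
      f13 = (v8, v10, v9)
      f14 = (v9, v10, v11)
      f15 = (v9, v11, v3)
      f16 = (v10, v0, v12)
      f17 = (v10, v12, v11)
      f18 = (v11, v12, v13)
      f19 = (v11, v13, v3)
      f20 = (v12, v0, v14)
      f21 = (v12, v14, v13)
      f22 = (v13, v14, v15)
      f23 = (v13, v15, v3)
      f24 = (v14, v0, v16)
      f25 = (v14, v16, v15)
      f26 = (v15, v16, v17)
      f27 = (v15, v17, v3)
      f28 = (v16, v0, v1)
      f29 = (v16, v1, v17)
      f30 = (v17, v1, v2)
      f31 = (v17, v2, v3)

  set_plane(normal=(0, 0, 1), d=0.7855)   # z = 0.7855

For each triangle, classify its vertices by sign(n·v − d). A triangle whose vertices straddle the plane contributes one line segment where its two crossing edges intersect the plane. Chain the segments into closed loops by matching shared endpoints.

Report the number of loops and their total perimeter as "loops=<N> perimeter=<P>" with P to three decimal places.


Straddling triangles (8 of 32):
  (v2,v5,v3) [--+] → (0.826124, 0.826124, 0.7855)–(1.16827, 0, 0.7855)  len=0.8942
  (v5,v7,v3) [--+] → (0, 1.16827, 0.7855)–(0.826124, 0.826124, 0.7855)  len=0.8942
  (v7,v9,v3) [--+] → (-0.826124, 0.826124, 0.7855)–(0, 1.16827, 0.7855)  len=0.8942
  (v9,v11,v3) [--+] → (-1.16827, 0, 0.7855)–(-0.826124, 0.826124, 0.7855)  len=0.8942
  (v11,v13,v3) [--+] → (-0.826124, -0.826124, 0.7855)–(-1.16827, 0, 0.7855)  len=0.8942
  (v13,v15,v3) [--+] → (0, -1.16827, 0.7855)–(-0.826124, -0.826124, 0.7855)  len=0.8942
  (v15,v17,v3) [--+] → (0.826124, -0.826124, 0.7855)–(0, -1.16827, 0.7855)  len=0.8942
  (v17,v2,v3) [--+] → (1.16827, 0, 0.7855)–(0.826124, -0.826124, 0.7855)  len=0.8942

Chained into 1 loop(s):
  loop 1: 8 segments, perimeter = 7.1534
Total perimeter = 7.153

loops=1 perimeter=7.153


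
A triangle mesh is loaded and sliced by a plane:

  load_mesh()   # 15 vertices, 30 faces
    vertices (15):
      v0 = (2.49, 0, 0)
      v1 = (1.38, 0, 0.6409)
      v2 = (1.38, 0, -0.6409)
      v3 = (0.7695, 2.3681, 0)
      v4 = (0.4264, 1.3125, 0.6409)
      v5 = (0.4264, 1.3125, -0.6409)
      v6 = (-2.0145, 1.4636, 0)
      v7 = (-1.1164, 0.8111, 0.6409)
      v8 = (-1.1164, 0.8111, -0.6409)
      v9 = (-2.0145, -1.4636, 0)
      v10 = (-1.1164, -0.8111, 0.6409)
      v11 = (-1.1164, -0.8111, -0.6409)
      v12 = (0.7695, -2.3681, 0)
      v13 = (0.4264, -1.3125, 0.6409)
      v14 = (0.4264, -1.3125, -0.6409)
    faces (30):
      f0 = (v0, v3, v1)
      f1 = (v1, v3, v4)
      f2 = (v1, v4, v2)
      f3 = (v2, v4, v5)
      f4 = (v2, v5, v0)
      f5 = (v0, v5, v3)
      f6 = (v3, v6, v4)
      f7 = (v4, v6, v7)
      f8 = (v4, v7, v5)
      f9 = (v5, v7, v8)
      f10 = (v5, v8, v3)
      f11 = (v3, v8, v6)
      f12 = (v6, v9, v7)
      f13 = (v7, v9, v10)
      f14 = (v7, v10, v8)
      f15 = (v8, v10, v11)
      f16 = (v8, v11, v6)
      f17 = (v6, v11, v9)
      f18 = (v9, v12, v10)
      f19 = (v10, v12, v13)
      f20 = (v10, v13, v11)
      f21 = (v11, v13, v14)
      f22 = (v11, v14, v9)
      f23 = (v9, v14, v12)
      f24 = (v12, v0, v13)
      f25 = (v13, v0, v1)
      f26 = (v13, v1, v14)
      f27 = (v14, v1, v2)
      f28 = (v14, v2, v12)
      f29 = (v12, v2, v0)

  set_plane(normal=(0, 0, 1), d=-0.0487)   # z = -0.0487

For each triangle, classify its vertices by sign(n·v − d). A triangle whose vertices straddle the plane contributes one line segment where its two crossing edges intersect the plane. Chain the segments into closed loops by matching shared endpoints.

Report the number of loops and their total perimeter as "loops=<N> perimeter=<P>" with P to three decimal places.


loops=2 perimeter=22.252

Straddling triangles (20 of 30):
  (v1,v4,v2) [++-] → (0.939431, 0.606384, -0.0487)–(1.38, 0, -0.0487)  len=0.7495
  (v2,v4,v5) [-+-] → (0.939431, 0.606384, -0.0487)–(0.4264, 1.3125, -0.0487)  len=0.8728
  (v2,v5,v0) [--+] → (2.33319, 0.0997328, -0.0487)–(2.40565, 0, -0.0487)  len=0.1233
  (v0,v5,v3) [+-+] → (2.33319, 0.0997328, -0.0487)–(0.743429, 2.28789, -0.0487)  len=2.7047
  (v4,v7,v5) [++-] → (-0.286384, 1.08085, -0.0487)–(0.4264, 1.3125, -0.0487)  len=0.7495
  (v5,v7,v8) [-+-] → (-0.286384, 1.08085, -0.0487)–(-1.1164, 0.8111, -0.0487)  len=0.8727
  (v5,v8,v3) [--+] → (0.626196, 2.24979, -0.0487)–(0.743429, 2.28789, -0.0487)  len=0.1233
  (v3,v8,v6) [+-+] → (0.626196, 2.24979, -0.0487)–(-1.94626, 1.41402, -0.0487)  len=2.7048
  (v7,v10,v8) [++-] → (-1.1164, 0.061633, -0.0487)–(-1.1164, 0.8111, -0.0487)  len=0.7495
  (v8,v10,v11) [-+-] → (-1.1164, 0.061633, -0.0487)–(-1.1164, -0.8111, -0.0487)  len=0.8727
  (v8,v11,v6) [--+] → (-1.94626, 1.29075, -0.0487)–(-1.94626, 1.41402, -0.0487)  len=0.1233
  (v6,v11,v9) [+-+] → (-1.94626, 1.29075, -0.0487)–(-1.94626, -1.41402, -0.0487)  len=2.7048
  (v10,v13,v11) [++-] → (-0.403616, -1.04275, -0.0487)–(-1.1164, -0.8111, -0.0487)  len=0.7495
  (v11,v13,v14) [-+-] → (-0.403616, -1.04275, -0.0487)–(0.4264, -1.3125, -0.0487)  len=0.8727
  (v11,v14,v9) [--+] → (-1.82902, -1.45212, -0.0487)–(-1.94626, -1.41402, -0.0487)  len=0.1233
  (v9,v14,v12) [+-+] → (-1.82902, -1.45212, -0.0487)–(0.743429, -2.28789, -0.0487)  len=2.7048
  (v13,v1,v14) [++-] → (0.866969, -0.706116, -0.0487)–(0.4264, -1.3125, -0.0487)  len=0.7495
  (v14,v1,v2) [-+-] → (0.866969, -0.706116, -0.0487)–(1.38, 0, -0.0487)  len=0.8728
  (v14,v2,v12) [--+] → (0.81589, -2.18816, -0.0487)–(0.743429, -2.28789, -0.0487)  len=0.1233
  (v12,v2,v0) [+-+] → (0.81589, -2.18816, -0.0487)–(2.40565, 0, -0.0487)  len=2.7047

Chained into 2 loop(s):
  loop 1: 10 segments, perimeter = 8.1114
  loop 2: 10 segments, perimeter = 14.1401
Total perimeter = 22.252


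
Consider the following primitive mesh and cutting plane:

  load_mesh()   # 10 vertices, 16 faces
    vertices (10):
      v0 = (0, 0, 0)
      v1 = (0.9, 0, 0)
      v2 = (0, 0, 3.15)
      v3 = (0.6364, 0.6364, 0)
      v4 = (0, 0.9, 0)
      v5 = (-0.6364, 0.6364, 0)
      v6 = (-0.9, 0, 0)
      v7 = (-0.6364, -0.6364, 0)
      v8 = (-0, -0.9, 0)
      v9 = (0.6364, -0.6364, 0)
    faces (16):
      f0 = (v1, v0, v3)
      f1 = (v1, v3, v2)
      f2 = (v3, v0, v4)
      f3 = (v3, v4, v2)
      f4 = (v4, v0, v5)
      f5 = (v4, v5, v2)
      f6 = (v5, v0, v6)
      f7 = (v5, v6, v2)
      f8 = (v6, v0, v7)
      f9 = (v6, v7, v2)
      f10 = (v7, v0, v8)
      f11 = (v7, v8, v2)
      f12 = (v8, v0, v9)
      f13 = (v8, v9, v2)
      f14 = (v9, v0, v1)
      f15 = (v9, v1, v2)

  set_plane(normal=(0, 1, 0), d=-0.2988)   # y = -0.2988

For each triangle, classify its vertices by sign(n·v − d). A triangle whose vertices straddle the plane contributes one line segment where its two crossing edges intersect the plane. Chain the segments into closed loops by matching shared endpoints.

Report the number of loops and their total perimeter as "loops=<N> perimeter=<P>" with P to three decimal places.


loops=1 perimeter=6.081

Straddling triangles (8 of 16):
  (v6,v0,v7) [++-] → (-0.2988, -0.2988, 0)–(-0.776236, -0.2988, 0)  len=0.4774
  (v6,v7,v2) [+-+] → (-0.776236, -0.2988, 0)–(-0.2988, -0.2988, 1.67102)  len=1.7379
  (v7,v0,v8) [-+-] → (-0.2988, -0.2988, 0)–(0, -0.2988, 0)  len=0.2988
  (v7,v8,v2) [--+] → (0, -0.2988, 2.1042)–(-0.2988, -0.2988, 1.67102)  len=0.5262
  (v8,v0,v9) [-+-] → (0, -0.2988, 0)–(0.2988, -0.2988, 0)  len=0.2988
  (v8,v9,v2) [--+] → (0.2988, -0.2988, 1.67102)–(0, -0.2988, 2.1042)  len=0.5262
  (v9,v0,v1) [-++] → (0.2988, -0.2988, 0)–(0.776236, -0.2988, 0)  len=0.4774
  (v9,v1,v2) [-++] → (0.776236, -0.2988, 0)–(0.2988, -0.2988, 1.67102)  len=1.7379

Chained into 1 loop(s):
  loop 1: 8 segments, perimeter = 6.0807
Total perimeter = 6.081


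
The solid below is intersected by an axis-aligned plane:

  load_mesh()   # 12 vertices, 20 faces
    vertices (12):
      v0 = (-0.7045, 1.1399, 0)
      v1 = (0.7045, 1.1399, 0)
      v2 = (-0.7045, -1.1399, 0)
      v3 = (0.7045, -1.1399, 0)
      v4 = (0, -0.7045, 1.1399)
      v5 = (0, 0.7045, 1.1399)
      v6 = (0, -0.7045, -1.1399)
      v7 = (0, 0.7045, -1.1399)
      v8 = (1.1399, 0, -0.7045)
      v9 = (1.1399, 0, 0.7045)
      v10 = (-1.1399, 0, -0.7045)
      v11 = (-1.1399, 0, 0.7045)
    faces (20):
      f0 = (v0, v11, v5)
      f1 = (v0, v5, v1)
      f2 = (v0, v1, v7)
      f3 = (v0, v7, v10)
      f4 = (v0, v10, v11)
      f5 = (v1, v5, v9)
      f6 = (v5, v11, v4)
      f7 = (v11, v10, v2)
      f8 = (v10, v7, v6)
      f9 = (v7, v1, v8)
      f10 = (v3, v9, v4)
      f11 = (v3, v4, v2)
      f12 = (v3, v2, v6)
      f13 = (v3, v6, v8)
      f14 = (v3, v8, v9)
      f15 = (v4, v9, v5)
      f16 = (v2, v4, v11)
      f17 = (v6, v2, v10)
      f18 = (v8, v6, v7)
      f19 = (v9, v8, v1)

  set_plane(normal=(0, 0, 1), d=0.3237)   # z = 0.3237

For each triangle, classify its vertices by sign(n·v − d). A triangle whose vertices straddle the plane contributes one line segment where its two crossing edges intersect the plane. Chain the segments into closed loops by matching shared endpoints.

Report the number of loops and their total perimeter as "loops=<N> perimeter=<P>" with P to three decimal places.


Straddling triangles (10 of 20):
  (v0,v11,v5) [-++] → (-0.904555, 0.616145, 0.3237)–(-0.504442, 1.01626, 0.3237)  len=0.5658
  (v0,v5,v1) [-+-] → (-0.504442, 1.01626, 0.3237)–(0.504442, 1.01626, 0.3237)  len=1.0089
  (v0,v10,v11) [--+] → (-1.1399, 0, 0.3237)–(-0.904555, 0.616145, 0.3237)  len=0.6596
  (v1,v5,v9) [-++] → (0.504442, 1.01626, 0.3237)–(0.904555, 0.616145, 0.3237)  len=0.5658
  (v11,v10,v2) [+--] → (-1.1399, 0, 0.3237)–(-0.904555, -0.616145, 0.3237)  len=0.6596
  (v3,v9,v4) [-++] → (0.904555, -0.616145, 0.3237)–(0.504442, -1.01626, 0.3237)  len=0.5658
  (v3,v4,v2) [-+-] → (0.504442, -1.01626, 0.3237)–(-0.504442, -1.01626, 0.3237)  len=1.0089
  (v3,v8,v9) [--+] → (1.1399, 0, 0.3237)–(0.904555, -0.616145, 0.3237)  len=0.6596
  (v2,v4,v11) [-++] → (-0.504442, -1.01626, 0.3237)–(-0.904555, -0.616145, 0.3237)  len=0.5658
  (v9,v8,v1) [+--] → (1.1399, 0, 0.3237)–(0.904555, 0.616145, 0.3237)  len=0.6596

Chained into 1 loop(s):
  loop 1: 10 segments, perimeter = 6.9194
Total perimeter = 6.919

loops=1 perimeter=6.919


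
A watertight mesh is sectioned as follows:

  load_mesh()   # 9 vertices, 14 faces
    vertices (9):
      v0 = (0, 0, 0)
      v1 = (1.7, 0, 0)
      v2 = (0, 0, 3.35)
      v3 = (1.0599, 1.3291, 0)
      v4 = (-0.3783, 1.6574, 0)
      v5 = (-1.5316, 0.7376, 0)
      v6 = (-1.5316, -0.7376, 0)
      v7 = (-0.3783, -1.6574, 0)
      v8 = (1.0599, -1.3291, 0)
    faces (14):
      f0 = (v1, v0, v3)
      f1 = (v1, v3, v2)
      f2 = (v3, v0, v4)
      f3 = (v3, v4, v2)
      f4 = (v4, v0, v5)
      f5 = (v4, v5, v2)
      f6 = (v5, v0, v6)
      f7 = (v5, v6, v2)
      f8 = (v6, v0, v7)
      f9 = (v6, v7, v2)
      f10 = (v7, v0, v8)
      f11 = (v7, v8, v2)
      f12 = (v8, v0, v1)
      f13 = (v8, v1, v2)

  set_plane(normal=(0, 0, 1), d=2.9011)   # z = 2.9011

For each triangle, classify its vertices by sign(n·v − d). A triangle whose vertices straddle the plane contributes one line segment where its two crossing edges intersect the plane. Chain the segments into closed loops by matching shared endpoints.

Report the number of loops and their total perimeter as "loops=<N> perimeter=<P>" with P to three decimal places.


Straddling triangles (7 of 14):
  (v1,v3,v2) [--+] → (0.142027, 0.178099, 2.9011)–(0.2278, 0, 2.9011)  len=0.1977
  (v3,v4,v2) [--+] → (-0.0506922, 0.222092, 2.9011)–(0.142027, 0.178099, 2.9011)  len=0.1977
  (v4,v5,v2) [--+] → (-0.205234, 0.0988384, 2.9011)–(-0.0506922, 0.222092, 2.9011)  len=0.1977
  (v5,v6,v2) [--+] → (-0.205234, -0.0988384, 2.9011)–(-0.205234, 0.0988384, 2.9011)  len=0.1977
  (v6,v7,v2) [--+] → (-0.0506922, -0.222092, 2.9011)–(-0.205234, -0.0988384, 2.9011)  len=0.1977
  (v7,v8,v2) [--+] → (0.142027, -0.178099, 2.9011)–(-0.0506922, -0.222092, 2.9011)  len=0.1977
  (v8,v1,v2) [--+] → (0.2278, 0, 2.9011)–(0.142027, -0.178099, 2.9011)  len=0.1977

Chained into 1 loop(s):
  loop 1: 7 segments, perimeter = 1.3837
Total perimeter = 1.384

loops=1 perimeter=1.384


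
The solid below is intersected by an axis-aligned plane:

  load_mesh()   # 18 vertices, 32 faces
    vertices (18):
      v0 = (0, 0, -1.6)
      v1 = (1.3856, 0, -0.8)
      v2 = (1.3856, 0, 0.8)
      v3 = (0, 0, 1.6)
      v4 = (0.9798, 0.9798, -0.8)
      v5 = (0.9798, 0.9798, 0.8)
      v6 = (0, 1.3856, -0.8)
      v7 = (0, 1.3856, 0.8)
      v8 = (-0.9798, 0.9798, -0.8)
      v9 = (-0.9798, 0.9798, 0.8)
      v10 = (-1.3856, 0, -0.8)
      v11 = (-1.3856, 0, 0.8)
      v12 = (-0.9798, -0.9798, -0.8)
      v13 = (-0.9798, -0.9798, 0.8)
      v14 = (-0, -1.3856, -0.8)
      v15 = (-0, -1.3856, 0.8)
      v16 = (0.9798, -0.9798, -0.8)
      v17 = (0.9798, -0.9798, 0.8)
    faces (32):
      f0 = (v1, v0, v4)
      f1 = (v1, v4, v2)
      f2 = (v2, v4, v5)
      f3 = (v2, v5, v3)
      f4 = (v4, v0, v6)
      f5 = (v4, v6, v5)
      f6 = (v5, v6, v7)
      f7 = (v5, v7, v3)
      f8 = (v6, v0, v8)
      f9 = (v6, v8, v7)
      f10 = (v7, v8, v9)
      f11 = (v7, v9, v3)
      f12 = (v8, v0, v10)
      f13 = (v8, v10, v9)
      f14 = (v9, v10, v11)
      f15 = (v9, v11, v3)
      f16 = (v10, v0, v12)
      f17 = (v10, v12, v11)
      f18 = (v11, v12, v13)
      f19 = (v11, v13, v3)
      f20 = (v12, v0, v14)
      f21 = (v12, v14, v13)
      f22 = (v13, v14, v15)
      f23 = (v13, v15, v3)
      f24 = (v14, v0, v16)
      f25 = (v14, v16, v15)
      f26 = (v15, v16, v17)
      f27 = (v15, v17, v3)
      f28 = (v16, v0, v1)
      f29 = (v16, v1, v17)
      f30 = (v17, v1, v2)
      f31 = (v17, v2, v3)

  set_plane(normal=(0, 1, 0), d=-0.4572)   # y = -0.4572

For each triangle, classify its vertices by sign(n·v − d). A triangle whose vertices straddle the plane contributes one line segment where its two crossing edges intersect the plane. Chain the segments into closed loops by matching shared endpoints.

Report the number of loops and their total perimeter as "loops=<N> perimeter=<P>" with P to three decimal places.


loops=1 perimeter=8.494

Straddling triangles (12 of 32):
  (v10,v0,v12) [++-] → (-0.4572, -0.4572, -1.2267)–(-1.19624, -0.4572, -0.8)  len=0.8534
  (v10,v12,v11) [+-+] → (-1.19624, -0.4572, -0.8)–(-1.19624, -0.4572, 0.0533987)  len=0.8534
  (v11,v12,v13) [+--] → (-1.19624, -0.4572, 0.0533987)–(-1.19624, -0.4572, 0.8)  len=0.7466
  (v11,v13,v3) [+-+] → (-1.19624, -0.4572, 0.8)–(-0.4572, -0.4572, 1.2267)  len=0.8534
  (v12,v0,v14) [-+-] → (-0.4572, -0.4572, -1.2267)–(0, -0.4572, -1.33603)  len=0.4701
  (v13,v15,v3) [--+] → (0, -0.4572, 1.33603)–(-0.4572, -0.4572, 1.2267)  len=0.4701
  (v14,v0,v16) [-+-] → (0, -0.4572, -1.33603)–(0.4572, -0.4572, -1.2267)  len=0.4701
  (v15,v17,v3) [--+] → (0.4572, -0.4572, 1.2267)–(0, -0.4572, 1.33603)  len=0.4701
  (v16,v0,v1) [-++] → (0.4572, -0.4572, -1.2267)–(1.19624, -0.4572, -0.8)  len=0.8534
  (v16,v1,v17) [-+-] → (1.19624, -0.4572, -0.8)–(1.19624, -0.4572, -0.0533987)  len=0.7466
  (v17,v1,v2) [-++] → (1.19624, -0.4572, -0.0533987)–(1.19624, -0.4572, 0.8)  len=0.8534
  (v17,v2,v3) [-++] → (1.19624, -0.4572, 0.8)–(0.4572, -0.4572, 1.2267)  len=0.8534

Chained into 1 loop(s):
  loop 1: 12 segments, perimeter = 8.4939
Total perimeter = 8.494


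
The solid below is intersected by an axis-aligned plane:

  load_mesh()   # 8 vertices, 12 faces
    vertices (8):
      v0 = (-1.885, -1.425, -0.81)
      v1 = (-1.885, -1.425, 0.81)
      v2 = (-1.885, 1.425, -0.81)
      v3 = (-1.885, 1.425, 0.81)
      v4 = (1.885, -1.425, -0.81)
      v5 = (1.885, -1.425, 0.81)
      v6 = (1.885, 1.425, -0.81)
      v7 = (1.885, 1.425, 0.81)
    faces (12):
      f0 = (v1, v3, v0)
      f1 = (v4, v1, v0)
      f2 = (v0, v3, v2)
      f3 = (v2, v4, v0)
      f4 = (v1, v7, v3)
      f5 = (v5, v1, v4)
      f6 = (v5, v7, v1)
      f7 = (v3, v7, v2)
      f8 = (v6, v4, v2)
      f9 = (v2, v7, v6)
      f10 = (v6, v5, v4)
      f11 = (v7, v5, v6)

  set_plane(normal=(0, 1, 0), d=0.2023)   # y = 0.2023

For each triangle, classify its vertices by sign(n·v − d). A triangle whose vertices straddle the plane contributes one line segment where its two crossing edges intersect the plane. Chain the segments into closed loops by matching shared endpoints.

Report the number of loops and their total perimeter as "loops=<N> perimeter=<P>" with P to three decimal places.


loops=1 perimeter=10.780

Straddling triangles (8 of 12):
  (v1,v3,v0) [-+-] → (-1.885, 0.2023, 0.81)–(-1.885, 0.2023, 0.114992)  len=0.6950
  (v0,v3,v2) [-++] → (-1.885, 0.2023, 0.114992)–(-1.885, 0.2023, -0.81)  len=0.9250
  (v2,v4,v0) [+--] → (-0.267604, 0.2023, -0.81)–(-1.885, 0.2023, -0.81)  len=1.6174
  (v1,v7,v3) [-++] → (0.267604, 0.2023, 0.81)–(-1.885, 0.2023, 0.81)  len=2.1526
  (v5,v7,v1) [-+-] → (1.885, 0.2023, 0.81)–(0.267604, 0.2023, 0.81)  len=1.6174
  (v6,v4,v2) [+-+] → (1.885, 0.2023, -0.81)–(-0.267604, 0.2023, -0.81)  len=2.1526
  (v6,v5,v4) [+--] → (1.885, 0.2023, -0.114992)–(1.885, 0.2023, -0.81)  len=0.6950
  (v7,v5,v6) [+-+] → (1.885, 0.2023, 0.81)–(1.885, 0.2023, -0.114992)  len=0.9250

Chained into 1 loop(s):
  loop 1: 8 segments, perimeter = 10.7800
Total perimeter = 10.780


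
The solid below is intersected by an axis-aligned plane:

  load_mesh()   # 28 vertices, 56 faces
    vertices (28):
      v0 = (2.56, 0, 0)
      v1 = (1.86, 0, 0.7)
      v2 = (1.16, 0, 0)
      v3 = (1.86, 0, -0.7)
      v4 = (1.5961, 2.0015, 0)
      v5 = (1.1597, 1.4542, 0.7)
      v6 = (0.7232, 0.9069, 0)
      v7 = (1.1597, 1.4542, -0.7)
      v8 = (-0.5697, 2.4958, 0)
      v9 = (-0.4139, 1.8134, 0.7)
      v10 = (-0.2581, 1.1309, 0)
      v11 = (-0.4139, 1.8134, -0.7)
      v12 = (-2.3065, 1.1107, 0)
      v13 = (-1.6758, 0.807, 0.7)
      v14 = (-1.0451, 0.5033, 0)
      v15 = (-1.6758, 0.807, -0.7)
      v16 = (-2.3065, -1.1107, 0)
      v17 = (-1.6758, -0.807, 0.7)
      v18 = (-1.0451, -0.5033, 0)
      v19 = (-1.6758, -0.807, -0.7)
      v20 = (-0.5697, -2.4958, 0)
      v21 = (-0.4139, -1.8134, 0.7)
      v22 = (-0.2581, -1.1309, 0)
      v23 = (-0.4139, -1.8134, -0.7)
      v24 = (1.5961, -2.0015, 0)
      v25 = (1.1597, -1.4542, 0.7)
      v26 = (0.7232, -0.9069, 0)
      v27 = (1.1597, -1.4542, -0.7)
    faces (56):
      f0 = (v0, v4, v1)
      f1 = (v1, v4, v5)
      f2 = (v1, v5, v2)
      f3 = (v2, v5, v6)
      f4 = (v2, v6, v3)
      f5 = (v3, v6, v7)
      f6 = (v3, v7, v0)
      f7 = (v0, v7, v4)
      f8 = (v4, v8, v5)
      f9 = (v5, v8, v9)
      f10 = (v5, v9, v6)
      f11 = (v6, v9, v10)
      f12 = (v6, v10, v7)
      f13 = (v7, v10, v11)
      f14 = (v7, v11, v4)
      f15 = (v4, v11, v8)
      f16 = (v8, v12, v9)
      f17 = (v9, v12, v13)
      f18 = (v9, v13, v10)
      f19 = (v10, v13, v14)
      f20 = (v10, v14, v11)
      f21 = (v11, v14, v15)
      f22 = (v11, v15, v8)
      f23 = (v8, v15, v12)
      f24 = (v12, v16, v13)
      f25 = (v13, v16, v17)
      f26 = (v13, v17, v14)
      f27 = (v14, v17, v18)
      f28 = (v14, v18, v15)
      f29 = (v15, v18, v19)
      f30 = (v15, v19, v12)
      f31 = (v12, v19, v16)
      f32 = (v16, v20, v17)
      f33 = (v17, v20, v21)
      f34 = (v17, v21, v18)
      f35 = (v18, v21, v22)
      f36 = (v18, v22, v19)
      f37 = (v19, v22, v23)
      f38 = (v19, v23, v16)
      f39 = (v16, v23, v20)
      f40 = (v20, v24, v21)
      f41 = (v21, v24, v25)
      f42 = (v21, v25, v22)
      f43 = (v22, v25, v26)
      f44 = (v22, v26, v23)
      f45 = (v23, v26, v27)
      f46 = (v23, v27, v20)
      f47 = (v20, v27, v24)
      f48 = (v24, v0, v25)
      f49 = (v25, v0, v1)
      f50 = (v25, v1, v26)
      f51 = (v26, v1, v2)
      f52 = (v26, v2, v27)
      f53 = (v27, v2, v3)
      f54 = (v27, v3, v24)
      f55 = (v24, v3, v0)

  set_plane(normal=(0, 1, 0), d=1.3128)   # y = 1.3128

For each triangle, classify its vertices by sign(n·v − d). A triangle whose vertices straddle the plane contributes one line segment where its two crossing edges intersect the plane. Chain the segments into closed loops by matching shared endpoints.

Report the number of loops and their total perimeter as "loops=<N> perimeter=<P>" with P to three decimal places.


loops=1 perimeter=9.530

Straddling triangles (18 of 56):
  (v0,v4,v1) [-+-] → (1.92777, 1.3128, 0)–(1.68691, 1.3128, 0.240864)  len=0.3406
  (v1,v4,v5) [-++] → (1.68691, 1.3128, 0.240864)–(1.22779, 1.3128, 0.7)  len=0.6493
  (v1,v5,v2) [-+-] → (1.22779, 1.3128, 0.7)–(1.15973, 1.3128, 0.631935)  len=0.0963
  (v2,v5,v6) [-+-] → (1.15973, 1.3128, 0.631935)–(1.04693, 1.3128, 0.519149)  len=0.1595
  (v3,v6,v7) [--+] → (1.04693, 1.3128, -0.519149)–(1.22779, 1.3128, -0.7)  len=0.2558
  (v3,v7,v0) [-+-] → (1.22779, 1.3128, -0.7)–(1.29586, 1.3128, -0.631935)  len=0.0963
  (v0,v7,v4) [-++] → (1.29586, 1.3128, -0.631935)–(1.92777, 1.3128, 0)  len=0.8937
  (v5,v9,v6) [++-] → (0.214045, 1.3128, 0.313436)–(1.04693, 1.3128, 0.519149)  len=0.8579
  (v6,v9,v10) [-+-] → (0.214045, 1.3128, 0.313436)–(-0.299624, 1.3128, 0.186564)  len=0.5291
  (v6,v10,v7) [--+] → (0.539604, 1.3128, -0.393845)–(1.04693, 1.3128, -0.519149)  len=0.5226
  (v7,v10,v11) [+-+] → (0.539604, 1.3128, -0.393845)–(-0.299624, 1.3128, -0.186564)  len=0.8644
  (v8,v12,v9) [+-+] → (-2.05308, 1.3128, 0)–(-1.76218, 1.3128, 0.201323)  len=0.3538
  (v9,v12,v13) [+--] → (-1.76218, 1.3128, 0.201323)–(-1.04159, 1.3128, 0.7)  len=0.8763
  (v9,v13,v10) [+--] → (-1.04159, 1.3128, 0.7)–(-0.299624, 1.3128, 0.186564)  len=0.9023
  (v10,v14,v11) [--+] → (-0.655087, 1.3128, -0.432524)–(-0.299624, 1.3128, -0.186564)  len=0.4323
  (v11,v14,v15) [+--] → (-0.655087, 1.3128, -0.432524)–(-1.04159, 1.3128, -0.7)  len=0.4700
  (v11,v15,v8) [+-+] → (-1.04159, 1.3128, -0.7)–(-1.34452, 1.3128, -0.490348)  len=0.3684
  (v8,v15,v12) [+--] → (-1.34452, 1.3128, -0.490348)–(-2.05308, 1.3128, 0)  len=0.8617

Chained into 1 loop(s):
  loop 1: 18 segments, perimeter = 9.5302
Total perimeter = 9.530


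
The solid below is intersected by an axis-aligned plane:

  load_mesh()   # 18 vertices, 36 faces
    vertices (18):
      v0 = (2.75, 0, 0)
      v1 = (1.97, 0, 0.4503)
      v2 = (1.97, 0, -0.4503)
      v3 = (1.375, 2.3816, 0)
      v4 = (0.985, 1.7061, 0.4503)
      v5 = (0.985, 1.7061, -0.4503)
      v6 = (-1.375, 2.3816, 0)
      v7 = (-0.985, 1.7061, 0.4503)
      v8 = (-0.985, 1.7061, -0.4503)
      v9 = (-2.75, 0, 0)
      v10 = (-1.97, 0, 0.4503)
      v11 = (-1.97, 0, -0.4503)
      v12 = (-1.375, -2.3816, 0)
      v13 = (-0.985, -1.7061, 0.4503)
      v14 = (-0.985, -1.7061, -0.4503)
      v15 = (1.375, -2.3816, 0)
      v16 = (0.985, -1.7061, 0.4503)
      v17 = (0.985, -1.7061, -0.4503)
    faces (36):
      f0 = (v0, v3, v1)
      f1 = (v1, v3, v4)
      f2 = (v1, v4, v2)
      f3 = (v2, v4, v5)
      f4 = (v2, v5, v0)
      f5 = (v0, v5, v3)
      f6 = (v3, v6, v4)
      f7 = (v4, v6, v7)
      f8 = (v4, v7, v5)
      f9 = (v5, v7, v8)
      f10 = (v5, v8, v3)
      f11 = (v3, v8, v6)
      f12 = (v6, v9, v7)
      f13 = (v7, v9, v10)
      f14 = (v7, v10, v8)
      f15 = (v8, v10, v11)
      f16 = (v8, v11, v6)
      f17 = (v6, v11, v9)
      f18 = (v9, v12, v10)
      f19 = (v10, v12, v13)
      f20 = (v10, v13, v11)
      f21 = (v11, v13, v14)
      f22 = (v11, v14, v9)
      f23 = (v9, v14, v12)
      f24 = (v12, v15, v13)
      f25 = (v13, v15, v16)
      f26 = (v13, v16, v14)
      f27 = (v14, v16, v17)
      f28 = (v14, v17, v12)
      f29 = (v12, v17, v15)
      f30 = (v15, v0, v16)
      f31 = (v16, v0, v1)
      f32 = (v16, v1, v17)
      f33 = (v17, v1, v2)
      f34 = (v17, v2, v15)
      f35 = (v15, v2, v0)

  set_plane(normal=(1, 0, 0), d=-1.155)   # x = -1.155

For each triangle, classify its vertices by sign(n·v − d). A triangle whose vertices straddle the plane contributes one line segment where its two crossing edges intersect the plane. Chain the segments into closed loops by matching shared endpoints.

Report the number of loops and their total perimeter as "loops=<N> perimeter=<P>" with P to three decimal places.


loops=2 perimeter=6.116

Straddling triangles (16 of 36):
  (v3,v6,v4) [+-+] → (-1.155, 2.3816, 0)–(-1.155, 2.31863, 0.0419771)  len=0.0757
  (v4,v6,v7) [+-+] → (-1.155, 2.31863, 0.0419771)–(-1.155, 2.00055, 0.254015)  len=0.3823
  (v3,v8,v6) [++-] → (-1.155, 2.00055, -0.254015)–(-1.155, 2.3816, 0)  len=0.4580
  (v6,v9,v7) [--+] → (-1.155, 1.54177, 0.406928)–(-1.155, 2.00055, 0.254015)  len=0.4836
  (v7,v9,v10) [+--] → (-1.155, 1.54177, 0.406928)–(-1.155, 1.41165, 0.4503)  len=0.1372
  (v7,v10,v8) [+-+] → (-1.155, 1.41165, 0.4503)–(-1.155, 1.41165, -0.294866)  len=0.7452
  (v8,v10,v11) [+--] → (-1.155, 1.41165, -0.294866)–(-1.155, 1.41165, -0.4503)  len=0.1554
  (v8,v11,v6) [+--] → (-1.155, 1.41165, -0.4503)–(-1.155, 2.00055, -0.254015)  len=0.6208
  (v10,v12,v13) [--+] → (-1.155, -2.00055, 0.254015)–(-1.155, -1.41165, 0.4503)  len=0.6208
  (v10,v13,v11) [-+-] → (-1.155, -1.41165, 0.4503)–(-1.155, -1.41165, 0.294866)  len=0.1554
  (v11,v13,v14) [-++] → (-1.155, -1.41165, 0.294866)–(-1.155, -1.41165, -0.4503)  len=0.7452
  (v11,v14,v9) [-+-] → (-1.155, -1.41165, -0.4503)–(-1.155, -1.54177, -0.406928)  len=0.1372
  (v9,v14,v12) [-+-] → (-1.155, -1.54177, -0.406928)–(-1.155, -2.00055, -0.254015)  len=0.4836
  (v12,v15,v13) [-++] → (-1.155, -2.3816, 0)–(-1.155, -2.00055, 0.254015)  len=0.4580
  (v14,v17,v12) [++-] → (-1.155, -2.31863, -0.0419771)–(-1.155, -2.00055, -0.254015)  len=0.3823
  (v12,v17,v15) [-++] → (-1.155, -2.31863, -0.0419771)–(-1.155, -2.3816, 0)  len=0.0757

Chained into 2 loop(s):
  loop 1: 8 segments, perimeter = 3.0580
  loop 2: 8 segments, perimeter = 3.0580
Total perimeter = 6.116


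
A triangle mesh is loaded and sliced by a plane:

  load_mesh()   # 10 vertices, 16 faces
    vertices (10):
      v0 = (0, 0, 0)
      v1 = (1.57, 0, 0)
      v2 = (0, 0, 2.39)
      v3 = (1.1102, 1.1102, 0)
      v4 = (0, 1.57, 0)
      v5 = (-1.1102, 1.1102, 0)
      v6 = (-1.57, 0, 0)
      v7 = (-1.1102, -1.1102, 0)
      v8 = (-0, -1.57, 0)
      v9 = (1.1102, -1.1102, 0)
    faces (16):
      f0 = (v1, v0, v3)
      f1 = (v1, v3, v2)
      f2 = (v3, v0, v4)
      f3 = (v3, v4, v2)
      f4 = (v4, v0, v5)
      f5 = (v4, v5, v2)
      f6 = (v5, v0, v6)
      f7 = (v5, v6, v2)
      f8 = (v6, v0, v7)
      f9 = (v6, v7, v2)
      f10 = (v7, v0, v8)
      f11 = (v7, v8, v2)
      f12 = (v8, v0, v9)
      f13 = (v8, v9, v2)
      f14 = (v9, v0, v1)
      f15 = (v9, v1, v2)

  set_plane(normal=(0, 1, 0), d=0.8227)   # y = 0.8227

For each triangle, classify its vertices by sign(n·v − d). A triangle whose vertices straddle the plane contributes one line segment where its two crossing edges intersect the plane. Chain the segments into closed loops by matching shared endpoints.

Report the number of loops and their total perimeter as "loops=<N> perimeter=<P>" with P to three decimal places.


loops=1 perimeter=5.885

Straddling triangles (8 of 16):
  (v1,v0,v3) [--+] → (0.8227, 0.8227, 0)–(1.22927, 0.8227, 0)  len=0.4066
  (v1,v3,v2) [-+-] → (1.22927, 0.8227, 0)–(0.8227, 0.8227, 0.61892)  len=0.7405
  (v3,v0,v4) [+-+] → (0.8227, 0.8227, 0)–(0, 0.8227, 0)  len=0.8227
  (v3,v4,v2) [++-] → (0, 0.8227, 1.13761)–(0.8227, 0.8227, 0.61892)  len=0.9726
  (v4,v0,v5) [+-+] → (0, 0.8227, 0)–(-0.8227, 0.8227, 0)  len=0.8227
  (v4,v5,v2) [++-] → (-0.8227, 0.8227, 0.61892)–(0, 0.8227, 1.13761)  len=0.9726
  (v5,v0,v6) [+--] → (-0.8227, 0.8227, 0)–(-1.22927, 0.8227, 0)  len=0.4066
  (v5,v6,v2) [+--] → (-1.22927, 0.8227, 0)–(-0.8227, 0.8227, 0.61892)  len=0.7405

Chained into 1 loop(s):
  loop 1: 8 segments, perimeter = 5.8847
Total perimeter = 5.885


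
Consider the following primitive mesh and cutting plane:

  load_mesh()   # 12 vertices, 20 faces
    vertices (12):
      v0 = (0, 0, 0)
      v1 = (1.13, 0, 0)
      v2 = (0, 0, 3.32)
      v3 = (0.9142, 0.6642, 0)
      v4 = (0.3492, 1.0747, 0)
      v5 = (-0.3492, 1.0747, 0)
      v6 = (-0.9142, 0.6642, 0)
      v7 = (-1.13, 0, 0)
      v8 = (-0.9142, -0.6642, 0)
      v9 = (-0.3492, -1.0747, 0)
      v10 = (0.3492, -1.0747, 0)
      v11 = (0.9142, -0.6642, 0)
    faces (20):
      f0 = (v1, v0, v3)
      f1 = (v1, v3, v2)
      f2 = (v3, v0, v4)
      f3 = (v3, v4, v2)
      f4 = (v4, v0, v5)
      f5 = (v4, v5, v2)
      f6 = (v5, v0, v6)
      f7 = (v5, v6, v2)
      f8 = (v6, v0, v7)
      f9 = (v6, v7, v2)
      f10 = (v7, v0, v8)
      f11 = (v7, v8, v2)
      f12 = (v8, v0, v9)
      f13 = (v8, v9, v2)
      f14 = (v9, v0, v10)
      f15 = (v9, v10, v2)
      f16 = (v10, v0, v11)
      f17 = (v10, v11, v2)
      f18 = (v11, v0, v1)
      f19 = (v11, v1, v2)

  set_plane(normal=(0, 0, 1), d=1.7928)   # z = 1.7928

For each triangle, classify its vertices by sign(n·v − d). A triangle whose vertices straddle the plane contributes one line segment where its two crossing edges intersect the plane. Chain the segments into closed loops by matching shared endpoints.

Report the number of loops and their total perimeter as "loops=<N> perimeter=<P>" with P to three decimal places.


loops=1 perimeter=3.213

Straddling triangles (10 of 20):
  (v1,v3,v2) [--+] → (0.420532, 0.305532, 1.7928)–(0.5198, 0, 1.7928)  len=0.3213
  (v3,v4,v2) [--+] → (0.160632, 0.494362, 1.7928)–(0.420532, 0.305532, 1.7928)  len=0.3213
  (v4,v5,v2) [--+] → (-0.160632, 0.494362, 1.7928)–(0.160632, 0.494362, 1.7928)  len=0.3213
  (v5,v6,v2) [--+] → (-0.420532, 0.305532, 1.7928)–(-0.160632, 0.494362, 1.7928)  len=0.3213
  (v6,v7,v2) [--+] → (-0.5198, 0, 1.7928)–(-0.420532, 0.305532, 1.7928)  len=0.3213
  (v7,v8,v2) [--+] → (-0.420532, -0.305532, 1.7928)–(-0.5198, 0, 1.7928)  len=0.3213
  (v8,v9,v2) [--+] → (-0.160632, -0.494362, 1.7928)–(-0.420532, -0.305532, 1.7928)  len=0.3213
  (v9,v10,v2) [--+] → (0.160632, -0.494362, 1.7928)–(-0.160632, -0.494362, 1.7928)  len=0.3213
  (v10,v11,v2) [--+] → (0.420532, -0.305532, 1.7928)–(0.160632, -0.494362, 1.7928)  len=0.3213
  (v11,v1,v2) [--+] → (0.5198, 0, 1.7928)–(0.420532, -0.305532, 1.7928)  len=0.3213

Chained into 1 loop(s):
  loop 1: 10 segments, perimeter = 3.2126
Total perimeter = 3.213


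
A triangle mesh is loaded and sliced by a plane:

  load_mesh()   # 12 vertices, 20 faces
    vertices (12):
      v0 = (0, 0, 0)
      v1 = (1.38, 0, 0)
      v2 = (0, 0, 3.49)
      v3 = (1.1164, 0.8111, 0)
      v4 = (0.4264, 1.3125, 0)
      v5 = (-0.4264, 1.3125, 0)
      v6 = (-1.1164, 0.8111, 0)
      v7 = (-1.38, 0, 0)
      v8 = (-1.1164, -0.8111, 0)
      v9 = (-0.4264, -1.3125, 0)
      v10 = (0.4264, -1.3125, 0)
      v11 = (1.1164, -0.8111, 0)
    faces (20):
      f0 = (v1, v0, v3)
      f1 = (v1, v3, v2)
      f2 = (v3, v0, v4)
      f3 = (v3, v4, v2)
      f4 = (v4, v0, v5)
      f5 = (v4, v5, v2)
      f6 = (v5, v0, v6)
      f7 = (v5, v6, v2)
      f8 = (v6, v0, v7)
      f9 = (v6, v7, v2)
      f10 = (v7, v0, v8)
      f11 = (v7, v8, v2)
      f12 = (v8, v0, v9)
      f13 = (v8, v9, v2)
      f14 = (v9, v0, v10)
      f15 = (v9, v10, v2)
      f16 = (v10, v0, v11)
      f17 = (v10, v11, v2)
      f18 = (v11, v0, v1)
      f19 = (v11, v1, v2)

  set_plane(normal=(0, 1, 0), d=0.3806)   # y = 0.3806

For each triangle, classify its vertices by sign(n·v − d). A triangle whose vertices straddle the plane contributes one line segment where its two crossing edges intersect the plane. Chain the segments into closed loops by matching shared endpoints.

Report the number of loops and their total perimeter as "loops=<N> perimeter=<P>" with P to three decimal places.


Straddling triangles (10 of 20):
  (v1,v0,v3) [--+] → (0.523859, 0.3806, 0)–(1.25631, 0.3806, 0)  len=0.7324
  (v1,v3,v2) [-+-] → (1.25631, 0.3806, 0)–(0.523859, 0.3806, 1.85235)  len=1.9919
  (v3,v0,v4) [+-+] → (0.523859, 0.3806, 0)–(0.123648, 0.3806, 0)  len=0.4002
  (v3,v4,v2) [++-] → (0.123648, 0.3806, 2.47797)–(0.523859, 0.3806, 1.85235)  len=0.7427
  (v4,v0,v5) [+-+] → (0.123648, 0.3806, 0)–(-0.123648, 0.3806, 0)  len=0.2473
  (v4,v5,v2) [++-] → (-0.123648, 0.3806, 2.47797)–(0.123648, 0.3806, 2.47797)  len=0.2473
  (v5,v0,v6) [+-+] → (-0.123648, 0.3806, 0)–(-0.523859, 0.3806, 0)  len=0.4002
  (v5,v6,v2) [++-] → (-0.523859, 0.3806, 1.85235)–(-0.123648, 0.3806, 2.47797)  len=0.7427
  (v6,v0,v7) [+--] → (-0.523859, 0.3806, 0)–(-1.25631, 0.3806, 0)  len=0.7324
  (v6,v7,v2) [+--] → (-1.25631, 0.3806, 0)–(-0.523859, 0.3806, 1.85235)  len=1.9919

Chained into 1 loop(s):
  loop 1: 10 segments, perimeter = 8.2291
Total perimeter = 8.229

loops=1 perimeter=8.229


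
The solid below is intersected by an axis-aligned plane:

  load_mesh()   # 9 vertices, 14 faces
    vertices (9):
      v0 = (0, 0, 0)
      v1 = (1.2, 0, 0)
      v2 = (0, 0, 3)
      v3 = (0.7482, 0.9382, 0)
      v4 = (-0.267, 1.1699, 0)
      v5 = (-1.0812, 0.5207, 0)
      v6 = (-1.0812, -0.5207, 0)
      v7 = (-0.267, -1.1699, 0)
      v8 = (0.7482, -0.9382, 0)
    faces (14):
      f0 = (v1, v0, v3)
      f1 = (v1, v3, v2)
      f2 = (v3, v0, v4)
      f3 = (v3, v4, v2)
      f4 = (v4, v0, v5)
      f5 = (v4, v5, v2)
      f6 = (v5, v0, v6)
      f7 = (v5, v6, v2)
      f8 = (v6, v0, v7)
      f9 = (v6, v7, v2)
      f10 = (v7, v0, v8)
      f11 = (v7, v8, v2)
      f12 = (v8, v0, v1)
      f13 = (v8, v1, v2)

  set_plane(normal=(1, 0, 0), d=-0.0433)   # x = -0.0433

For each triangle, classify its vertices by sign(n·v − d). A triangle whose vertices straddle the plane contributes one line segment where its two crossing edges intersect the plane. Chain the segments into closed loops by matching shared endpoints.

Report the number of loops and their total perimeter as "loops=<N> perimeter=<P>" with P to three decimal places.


loops=1 perimeter=8.446

Straddling triangles (10 of 14):
  (v3,v0,v4) [++-] → (-0.0433, 0.189725, 0)–(-0.0433, 1.11884, 0)  len=0.9291
  (v3,v4,v2) [+-+] → (-0.0433, 1.11884, 0)–(-0.0433, 0.189725, 2.51348)  len=2.6797
  (v4,v0,v5) [-+-] → (-0.0433, 0.189725, 0)–(-0.0433, 0.020853, 0)  len=0.1689
  (v4,v5,v2) [--+] → (-0.0433, 0.020853, 2.87986)–(-0.0433, 0.189725, 2.51348)  len=0.4034
  (v5,v0,v6) [-+-] → (-0.0433, 0.020853, 0)–(-0.0433, -0.020853, 0)  len=0.0417
  (v5,v6,v2) [--+] → (-0.0433, -0.020853, 2.87986)–(-0.0433, 0.020853, 2.87986)  len=0.0417
  (v6,v0,v7) [-+-] → (-0.0433, -0.020853, 0)–(-0.0433, -0.189725, 0)  len=0.1689
  (v6,v7,v2) [--+] → (-0.0433, -0.189725, 2.51348)–(-0.0433, -0.020853, 2.87986)  len=0.4034
  (v7,v0,v8) [-++] → (-0.0433, -0.189725, 0)–(-0.0433, -1.11884, 0)  len=0.9291
  (v7,v8,v2) [-++] → (-0.0433, -1.11884, 0)–(-0.0433, -0.189725, 2.51348)  len=2.6797

Chained into 1 loop(s):
  loop 1: 10 segments, perimeter = 8.4457
Total perimeter = 8.446


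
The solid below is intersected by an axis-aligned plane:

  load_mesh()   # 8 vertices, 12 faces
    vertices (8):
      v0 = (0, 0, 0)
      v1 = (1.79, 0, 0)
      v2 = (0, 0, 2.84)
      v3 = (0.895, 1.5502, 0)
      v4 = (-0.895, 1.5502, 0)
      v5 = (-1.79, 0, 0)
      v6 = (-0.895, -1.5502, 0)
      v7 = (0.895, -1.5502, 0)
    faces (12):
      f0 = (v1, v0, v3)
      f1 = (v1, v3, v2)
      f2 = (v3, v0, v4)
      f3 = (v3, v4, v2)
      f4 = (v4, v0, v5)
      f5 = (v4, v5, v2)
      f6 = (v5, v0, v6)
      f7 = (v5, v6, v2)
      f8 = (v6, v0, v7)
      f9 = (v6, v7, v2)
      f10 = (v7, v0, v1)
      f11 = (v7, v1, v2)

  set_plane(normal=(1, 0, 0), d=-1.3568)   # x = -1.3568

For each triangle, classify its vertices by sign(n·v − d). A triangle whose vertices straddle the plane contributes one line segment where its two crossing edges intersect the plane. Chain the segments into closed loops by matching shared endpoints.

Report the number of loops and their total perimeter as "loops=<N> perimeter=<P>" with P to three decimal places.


loops=1 perimeter=3.536

Straddling triangles (4 of 12):
  (v4,v0,v5) [++-] → (-1.3568, 0, 0)–(-1.3568, 0.750331, 0)  len=0.7503
  (v4,v5,v2) [+-+] → (-1.3568, 0.750331, 0)–(-1.3568, 0, 0.687312)  len=1.0175
  (v5,v0,v6) [-++] → (-1.3568, 0, 0)–(-1.3568, -0.750331, 0)  len=0.7503
  (v5,v6,v2) [-++] → (-1.3568, -0.750331, 0)–(-1.3568, 0, 0.687312)  len=1.0175

Chained into 1 loop(s):
  loop 1: 4 segments, perimeter = 3.5357
Total perimeter = 3.536


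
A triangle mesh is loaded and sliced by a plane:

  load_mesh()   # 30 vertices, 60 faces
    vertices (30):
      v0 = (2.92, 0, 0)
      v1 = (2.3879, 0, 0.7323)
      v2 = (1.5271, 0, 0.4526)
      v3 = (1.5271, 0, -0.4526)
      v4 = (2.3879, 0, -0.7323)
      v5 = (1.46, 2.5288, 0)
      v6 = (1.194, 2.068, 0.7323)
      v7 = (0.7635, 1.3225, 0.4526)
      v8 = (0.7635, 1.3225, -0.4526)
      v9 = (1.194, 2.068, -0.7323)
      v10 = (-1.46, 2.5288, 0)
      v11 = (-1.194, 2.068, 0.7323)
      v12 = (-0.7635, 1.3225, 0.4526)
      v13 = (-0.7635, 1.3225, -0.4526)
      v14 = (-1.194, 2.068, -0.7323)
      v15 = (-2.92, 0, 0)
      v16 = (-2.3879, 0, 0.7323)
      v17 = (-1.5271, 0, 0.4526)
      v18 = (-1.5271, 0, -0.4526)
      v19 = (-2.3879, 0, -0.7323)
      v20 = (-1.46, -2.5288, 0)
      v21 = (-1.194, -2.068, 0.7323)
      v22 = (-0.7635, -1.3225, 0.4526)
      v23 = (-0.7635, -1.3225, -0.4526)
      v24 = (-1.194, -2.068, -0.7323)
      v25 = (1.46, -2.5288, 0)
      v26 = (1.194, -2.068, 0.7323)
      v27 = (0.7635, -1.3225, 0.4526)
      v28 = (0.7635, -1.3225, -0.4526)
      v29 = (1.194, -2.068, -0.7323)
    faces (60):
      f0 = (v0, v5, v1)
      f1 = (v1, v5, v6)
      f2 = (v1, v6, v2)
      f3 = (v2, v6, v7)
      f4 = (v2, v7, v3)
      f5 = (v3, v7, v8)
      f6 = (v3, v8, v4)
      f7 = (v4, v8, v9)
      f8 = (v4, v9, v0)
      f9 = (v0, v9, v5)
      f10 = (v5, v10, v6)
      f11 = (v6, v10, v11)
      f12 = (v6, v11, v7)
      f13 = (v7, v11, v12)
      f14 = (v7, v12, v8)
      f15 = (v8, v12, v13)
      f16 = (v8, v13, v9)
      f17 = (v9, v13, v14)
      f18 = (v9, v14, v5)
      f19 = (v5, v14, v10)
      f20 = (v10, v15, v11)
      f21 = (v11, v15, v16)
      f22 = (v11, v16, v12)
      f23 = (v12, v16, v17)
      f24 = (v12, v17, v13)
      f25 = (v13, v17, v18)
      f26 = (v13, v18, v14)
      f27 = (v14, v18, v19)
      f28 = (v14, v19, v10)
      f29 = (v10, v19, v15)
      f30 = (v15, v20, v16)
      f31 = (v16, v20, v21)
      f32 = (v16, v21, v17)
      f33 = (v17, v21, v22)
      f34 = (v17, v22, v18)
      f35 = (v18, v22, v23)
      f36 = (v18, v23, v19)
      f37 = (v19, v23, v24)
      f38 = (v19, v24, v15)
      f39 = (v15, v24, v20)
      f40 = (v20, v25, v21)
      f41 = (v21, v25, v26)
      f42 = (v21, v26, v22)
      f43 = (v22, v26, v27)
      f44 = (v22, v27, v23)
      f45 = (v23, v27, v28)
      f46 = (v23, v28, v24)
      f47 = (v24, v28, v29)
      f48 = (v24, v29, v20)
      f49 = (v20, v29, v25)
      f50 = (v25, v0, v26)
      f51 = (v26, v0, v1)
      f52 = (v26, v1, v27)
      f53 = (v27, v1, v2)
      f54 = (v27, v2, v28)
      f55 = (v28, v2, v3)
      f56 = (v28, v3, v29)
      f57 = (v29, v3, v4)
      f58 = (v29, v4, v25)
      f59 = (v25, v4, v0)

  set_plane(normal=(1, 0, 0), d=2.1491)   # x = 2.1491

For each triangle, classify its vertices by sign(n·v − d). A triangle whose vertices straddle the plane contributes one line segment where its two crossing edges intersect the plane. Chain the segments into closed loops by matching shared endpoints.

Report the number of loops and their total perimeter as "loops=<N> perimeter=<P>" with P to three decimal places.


Straddling triangles (14 of 60):
  (v0,v5,v1) [+-+] → (2.1491, 1.33524, 0)–(2.1491, 0.6508, 0.543839)  len=0.8742
  (v1,v5,v6) [+--] → (2.1491, 0.6508, 0.543839)–(2.1491, 0.413635, 0.7323)  len=0.3029
  (v1,v6,v2) [+--] → (2.1491, 0.413635, 0.7323)–(2.1491, 0, 0.654707)  len=0.4208
  (v3,v8,v4) [--+] → (2.1491, 0.194418, -0.691182)–(2.1491, 0, -0.654707)  len=0.1978
  (v4,v8,v9) [+--] → (2.1491, 0.194418, -0.691182)–(2.1491, 0.413635, -0.7323)  len=0.2230
  (v4,v9,v0) [+-+] → (2.1491, 0.413635, -0.7323)–(2.1491, 0.923651, -0.327074)  len=0.6514
  (v0,v9,v5) [+--] → (2.1491, 0.923651, -0.327074)–(2.1491, 1.33524, 0)  len=0.5257
  (v25,v0,v26) [-+-] → (2.1491, -1.33524, 0)–(2.1491, -0.923651, 0.327074)  len=0.5257
  (v26,v0,v1) [-++] → (2.1491, -0.923651, 0.327074)–(2.1491, -0.413635, 0.7323)  len=0.6514
  (v26,v1,v27) [-+-] → (2.1491, -0.413635, 0.7323)–(2.1491, -0.194418, 0.691182)  len=0.2230
  (v27,v1,v2) [-+-] → (2.1491, -0.194418, 0.691182)–(2.1491, 0, 0.654707)  len=0.1978
  (v29,v3,v4) [--+] → (2.1491, 0, -0.654707)–(2.1491, -0.413635, -0.7323)  len=0.4208
  (v29,v4,v25) [-+-] → (2.1491, -0.413635, -0.7323)–(2.1491, -0.6508, -0.543839)  len=0.3029
  (v25,v4,v0) [-++] → (2.1491, -0.6508, -0.543839)–(2.1491, -1.33524, 0)  len=0.8742

Chained into 1 loop(s):
  loop 1: 14 segments, perimeter = 6.3919
Total perimeter = 6.392

loops=1 perimeter=6.392
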